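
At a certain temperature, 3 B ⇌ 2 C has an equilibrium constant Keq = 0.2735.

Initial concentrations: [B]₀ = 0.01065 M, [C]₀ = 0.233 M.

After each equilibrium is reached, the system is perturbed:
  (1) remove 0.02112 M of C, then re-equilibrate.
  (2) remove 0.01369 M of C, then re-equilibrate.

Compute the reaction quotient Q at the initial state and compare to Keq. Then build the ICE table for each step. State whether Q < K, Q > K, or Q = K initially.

Q₀ = 4.4943e+04 vs Keq = 0.2735 ⇒ Q>K, reverse
Step 1:
                  B         C
  I         0.01065     0.233
  C          0.2469   -0.1646
  E          0.2576   0.06837
  solve Keq expr → x = -0.08231; check Q = 0.2735
Then remove 0.02112 M of C.
Step 2:
                  B         C
  I          0.2576   0.04725
  C        -0.01998   0.01332
  E          0.2376   0.06057
  solve Keq expr → x = 0.00666; check Q = 0.2735
Then remove 0.01369 M of C.
Step 3:
                  B         C
  I          0.2376   0.04688
  C        -0.01312  0.008744
  E          0.2245   0.05563
  solve Keq expr → x = 0.004372; check Q = 0.2735

Q₀ = 4.4943e+04; Q > K (proceeds reverse)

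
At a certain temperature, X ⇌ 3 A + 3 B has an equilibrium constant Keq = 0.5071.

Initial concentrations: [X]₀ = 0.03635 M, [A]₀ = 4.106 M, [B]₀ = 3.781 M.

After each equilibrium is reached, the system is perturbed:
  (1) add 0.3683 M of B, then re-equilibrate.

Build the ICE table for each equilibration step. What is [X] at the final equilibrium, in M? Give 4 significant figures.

[X]_eq = 1.109 M

Q₀ = 1.0294e+05 vs Keq = 0.5071 ⇒ Q>K, reverse
Step 1:
                   X          A          B
  I          0.03635      4.106      3.781
  C             1.01     -3.029     -3.029
  E            1.046      1.077     0.7518
  solve Keq expr → x = -1.01; check Q = 0.5071
Then add 0.3683 M of B.
Step 2:
                   X          A          B
  I            1.046      1.077       1.12
  C           0.0632    -0.1896    -0.1896
  E            1.109     0.8872     0.9305
  solve Keq expr → x = -0.0632; check Q = 0.5071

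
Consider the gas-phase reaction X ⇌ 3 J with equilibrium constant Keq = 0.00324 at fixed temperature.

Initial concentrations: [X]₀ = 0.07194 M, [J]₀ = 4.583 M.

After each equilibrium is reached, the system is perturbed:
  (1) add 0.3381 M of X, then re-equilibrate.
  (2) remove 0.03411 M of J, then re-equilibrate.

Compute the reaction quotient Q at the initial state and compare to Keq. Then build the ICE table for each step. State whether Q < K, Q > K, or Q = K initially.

Q₀ = 1338; Q > K (proceeds reverse)

Q₀ = 1338 vs Keq = 0.00324 ⇒ Q>K, reverse
Step 1:
                   X          J
  I          0.07194      4.583
  C            1.471     -4.412
  E            1.543      0.171
  solve Keq expr → x = -1.471; check Q = 0.00324
Then add 0.3381 M of X.
Step 2:
                   X          J
  I            1.881      0.171
  C         -0.00385    0.01155
  E            1.877     0.1825
  solve Keq expr → x = 0.00385; check Q = 0.00324
Then remove 0.03411 M of J.
Step 3:
                   X          J
  I            1.877     0.1484
  C         -0.01125    0.03374
  E            1.866     0.1822
  solve Keq expr → x = 0.01125; check Q = 0.00324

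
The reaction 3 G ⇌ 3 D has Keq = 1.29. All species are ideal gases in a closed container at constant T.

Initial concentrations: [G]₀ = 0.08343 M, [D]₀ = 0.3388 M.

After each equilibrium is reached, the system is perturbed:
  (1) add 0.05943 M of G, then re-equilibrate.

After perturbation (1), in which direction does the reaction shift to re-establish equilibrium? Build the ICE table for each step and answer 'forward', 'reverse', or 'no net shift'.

Q₀ = 66.97 vs Keq = 1.29 ⇒ Q>K, reverse
Step 1:
                  G         D
  Initial   0.08343    0.3388
  Change     0.1187   -0.1187
  Equil      0.2022    0.2201
  solve Keq expr → x = -0.03958; check Q = 1.29
Then add 0.05943 M of G.
Step 2:
                  G         D
  Initial    0.2616    0.2201
  Change   -0.03098   0.03098
  Equil      0.2306     0.251
  solve Keq expr → x = 0.01033; check Q = 1.29

Direction: forward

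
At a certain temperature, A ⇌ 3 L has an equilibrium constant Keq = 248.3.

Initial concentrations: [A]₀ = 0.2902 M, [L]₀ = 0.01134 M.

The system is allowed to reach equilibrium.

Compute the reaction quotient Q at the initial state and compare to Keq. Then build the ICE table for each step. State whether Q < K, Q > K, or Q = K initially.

Q₀ = 5.0251e-06 vs Keq = 248.3 ⇒ Q<K, forward
Step 1:
                    A           L
  Initial      0.2902     0.01134
  Change      -0.2875      0.8625
  Equil      0.002688      0.8739
  solve Keq expr → x = 0.2875; check Q = 248.3

Q₀ = 5.0251e-06; Q < K (proceeds forward)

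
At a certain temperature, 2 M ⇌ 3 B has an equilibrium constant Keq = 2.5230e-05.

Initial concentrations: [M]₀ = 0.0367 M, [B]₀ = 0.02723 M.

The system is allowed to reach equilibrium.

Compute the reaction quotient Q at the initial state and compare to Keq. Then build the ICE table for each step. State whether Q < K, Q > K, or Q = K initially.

Q₀ = 0.01499 vs Keq = 2.5230e-05 ⇒ Q>K, reverse
Step 1:
                  M         B
  Initial    0.0367   0.02723
  Change    0.01542  -0.02314
  Equil     0.05212  0.004093
  solve Keq expr → x = -0.007712; check Q = 2.5230e-05

Q₀ = 0.01499; Q > K (proceeds reverse)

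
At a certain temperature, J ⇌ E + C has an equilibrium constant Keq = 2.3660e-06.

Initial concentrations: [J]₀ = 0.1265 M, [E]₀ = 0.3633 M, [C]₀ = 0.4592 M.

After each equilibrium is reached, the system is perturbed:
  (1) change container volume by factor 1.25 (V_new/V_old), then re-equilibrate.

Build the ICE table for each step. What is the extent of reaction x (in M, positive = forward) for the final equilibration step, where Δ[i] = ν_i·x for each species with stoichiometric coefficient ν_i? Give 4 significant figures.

Q₀ = 1.319 vs Keq = 2.3660e-06 ⇒ Q>K, reverse
Step 1:
                   J          E          C
  I           0.1265     0.3633     0.4592
  C           0.3633    -0.3633    -0.3633
  E           0.4898 1.2082e-05    0.09591
  solve Keq expr → x = -0.3633; check Q = 2.3660e-06
Then change container volume by factor 1.25 (V_new/V_old).
Step 2:
                   J          E          C
  I           0.3918 9.6658e-06    0.07673
  C       -2.4160e-06 2.4160e-06 2.4160e-06
  E           0.3918 1.2082e-05    0.07673
  solve Keq expr → x = 2.4160e-06; check Q = 2.3660e-06

x = 2.4160e-06 M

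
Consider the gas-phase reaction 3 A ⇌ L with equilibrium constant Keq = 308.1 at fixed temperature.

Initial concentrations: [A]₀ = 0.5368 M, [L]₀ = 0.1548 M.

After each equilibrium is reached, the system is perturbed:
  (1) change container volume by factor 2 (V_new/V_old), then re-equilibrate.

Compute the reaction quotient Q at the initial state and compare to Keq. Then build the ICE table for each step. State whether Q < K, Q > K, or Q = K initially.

Q₀ = 1.001 vs Keq = 308.1 ⇒ Q<K, forward
Step 1:
                  A         L
  init       0.5368    0.1548
  Δ         -0.4376    0.1459
  eq        0.09919    0.3007
  solve Keq expr → x = 0.1459; check Q = 308.1
Then change container volume by factor 2 (V_new/V_old).
Step 2:
                  A         L
  init      0.04959    0.1503
  Δ          0.0275 -0.009166
  eq        0.07709    0.1412
  solve Keq expr → x = -0.009166; check Q = 308.1

Q₀ = 1.001; Q < K (proceeds forward)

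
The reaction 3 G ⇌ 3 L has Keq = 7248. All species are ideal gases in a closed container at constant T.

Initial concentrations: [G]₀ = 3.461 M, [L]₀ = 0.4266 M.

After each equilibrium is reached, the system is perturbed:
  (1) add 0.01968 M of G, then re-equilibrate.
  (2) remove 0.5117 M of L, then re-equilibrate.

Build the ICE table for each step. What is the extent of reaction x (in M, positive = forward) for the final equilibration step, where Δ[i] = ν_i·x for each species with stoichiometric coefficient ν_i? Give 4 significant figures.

Q₀ = 0.001873 vs Keq = 7248 ⇒ Q<K, forward
Step 1:
                    G           L
  init          3.461      0.4266
  Δ             -3.27        3.27
  eq            0.191       3.697
  solve Keq expr → x = 1.09; check Q = 7248
Then add 0.01968 M of G.
Step 2:
                    G           L
  init         0.2107       3.697
  Δ          -0.01871     0.01871
  eq            0.192       3.715
  solve Keq expr → x = 0.006238; check Q = 7248
Then remove 0.5117 M of L.
Step 3:
                    G           L
  init          0.192       3.204
  Δ          -0.02514     0.02514
  eq           0.1668       3.229
  solve Keq expr → x = 0.008381; check Q = 7248

x = 0.008381 M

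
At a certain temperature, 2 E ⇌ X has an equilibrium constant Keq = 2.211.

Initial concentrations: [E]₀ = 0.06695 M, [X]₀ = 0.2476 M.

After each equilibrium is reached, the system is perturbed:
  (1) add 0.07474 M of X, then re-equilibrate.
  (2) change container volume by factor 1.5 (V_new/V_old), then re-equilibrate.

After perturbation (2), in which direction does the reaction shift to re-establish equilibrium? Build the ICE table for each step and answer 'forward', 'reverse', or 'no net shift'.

Q₀ = 55.24 vs Keq = 2.211 ⇒ Q>K, reverse
Step 1:
                  E         X
  I         0.06695    0.2476
  C           0.194  -0.09701
  E           0.261    0.1506
  solve Keq expr → x = -0.09701; check Q = 2.211
Then add 0.07474 M of X.
Step 2:
                  E         X
  I           0.261    0.2253
  C         0.04274  -0.02137
  E          0.3037     0.204
  solve Keq expr → x = -0.02137; check Q = 2.211
Then change container volume by factor 1.5 (V_new/V_old).
Step 3:
                  E         X
  I          0.2025     0.136
  C         0.03096  -0.01548
  E          0.2334    0.1205
  solve Keq expr → x = -0.01548; check Q = 2.211

Direction: reverse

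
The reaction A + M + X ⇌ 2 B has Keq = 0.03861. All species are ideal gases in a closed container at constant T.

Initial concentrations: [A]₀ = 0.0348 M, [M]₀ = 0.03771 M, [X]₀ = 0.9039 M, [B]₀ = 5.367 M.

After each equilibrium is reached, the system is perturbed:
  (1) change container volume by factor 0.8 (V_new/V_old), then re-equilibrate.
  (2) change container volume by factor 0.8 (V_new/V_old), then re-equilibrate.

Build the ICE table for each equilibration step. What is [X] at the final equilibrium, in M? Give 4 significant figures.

[X]_eq = 4.849 M

Q₀ = 2.4283e+04 vs Keq = 0.03861 ⇒ Q>K, reverse
Step 1:
                   A          M          X          B
  I           0.0348    0.03771     0.9039      5.367
  C            2.278      2.278      2.278     -4.556
  E            2.313      2.316      3.182     0.8111
  solve Keq expr → x = -2.278; check Q = 0.03861
Then change container volume by factor 0.8 (V_new/V_old).
Step 2:
                   A          M          X          B
  I            2.891      2.895      3.977      1.014
  C         -0.04726   -0.04726   -0.04726    0.09451
  E            2.844      2.847       3.93      1.108
  solve Keq expr → x = 0.04726; check Q = 0.03861
Then change container volume by factor 0.8 (V_new/V_old).
Step 3:
                   A          M          X          B
  I            3.555      3.559      4.913      1.386
  C         -0.06312   -0.06312   -0.06312     0.1262
  E            3.491      3.496      4.849      1.512
  solve Keq expr → x = 0.06312; check Q = 0.03861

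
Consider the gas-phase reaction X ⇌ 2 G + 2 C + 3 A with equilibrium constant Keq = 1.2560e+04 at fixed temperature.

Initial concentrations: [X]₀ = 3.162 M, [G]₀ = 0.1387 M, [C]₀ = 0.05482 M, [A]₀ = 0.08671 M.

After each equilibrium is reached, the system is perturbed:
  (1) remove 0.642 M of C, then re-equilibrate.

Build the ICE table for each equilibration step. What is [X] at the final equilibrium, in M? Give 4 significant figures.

[X]_eq = 1.404 M

Q₀ = 1.1920e-08 vs Keq = 1.2560e+04 ⇒ Q<K, forward
Step 1:
                   X          G          C          A
  Initial      3.162     0.1387    0.05482    0.08671
  Change      -1.673      3.346      3.346      5.019
  Equil        1.489      3.485      3.401      5.106
  solve Keq expr → x = 1.673; check Q = 1.2560e+04
Then remove 0.642 M of C.
Step 2:
                   X          G          C          A
  Initial      1.489      3.485      2.759      5.106
  Change    -0.08471     0.1694     0.1694     0.2541
  Equil        1.404      3.654      2.928       5.36
  solve Keq expr → x = 0.08471; check Q = 1.2560e+04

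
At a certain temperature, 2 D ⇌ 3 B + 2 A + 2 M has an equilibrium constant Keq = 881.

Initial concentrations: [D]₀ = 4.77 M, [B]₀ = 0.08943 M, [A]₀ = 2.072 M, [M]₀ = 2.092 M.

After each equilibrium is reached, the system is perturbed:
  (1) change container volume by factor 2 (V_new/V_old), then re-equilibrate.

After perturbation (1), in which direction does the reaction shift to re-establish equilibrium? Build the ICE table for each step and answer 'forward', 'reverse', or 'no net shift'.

Q₀ = 5.9063e-04 vs Keq = 881 ⇒ Q<K, forward
Step 1:
                  D         B         A         M
  init         4.77   0.08943     2.072     2.092
  Δ           -1.94      2.91      1.94      1.94
  eq           2.83     2.999     4.012     4.032
  solve Keq expr → x = 0.9699; check Q = 881
Then change container volume by factor 2 (V_new/V_old).
Step 2:
                  D         B         A         M
  init        1.415       1.5     2.006     2.016
  Δ         -0.5842    0.8763    0.5842    0.5842
  eq         0.8309     2.376      2.59       2.6
  solve Keq expr → x = 0.2921; check Q = 881

Direction: forward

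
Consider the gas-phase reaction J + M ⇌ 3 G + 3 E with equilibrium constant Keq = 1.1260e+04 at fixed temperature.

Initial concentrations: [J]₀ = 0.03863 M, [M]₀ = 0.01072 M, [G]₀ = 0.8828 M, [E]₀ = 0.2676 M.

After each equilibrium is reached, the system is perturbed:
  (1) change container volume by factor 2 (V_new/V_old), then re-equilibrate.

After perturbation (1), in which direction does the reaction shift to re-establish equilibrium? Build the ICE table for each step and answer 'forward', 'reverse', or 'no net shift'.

Direction: forward

Q₀ = 31.84 vs Keq = 1.1260e+04 ⇒ Q<K, forward
Step 1:
                    J           M           G           E
  Initial     0.03863     0.01072      0.8828      0.2676
  Change     -0.01065    -0.01065     0.03196     0.03196
  Equil       0.02798  6.5325e-05      0.9148      0.2996
  solve Keq expr → x = 0.01065; check Q = 1.1260e+04
Then change container volume by factor 2 (V_new/V_old).
Step 2:
                    J           M           G           E
  Initial     0.01399  3.2663e-05      0.4574      0.1498
  Change  -3.0612e-05 -3.0612e-05  9.1836e-05  9.1836e-05
  Equil       0.01396  2.0509e-06      0.4575      0.1499
  solve Keq expr → x = 3.0612e-05; check Q = 1.1260e+04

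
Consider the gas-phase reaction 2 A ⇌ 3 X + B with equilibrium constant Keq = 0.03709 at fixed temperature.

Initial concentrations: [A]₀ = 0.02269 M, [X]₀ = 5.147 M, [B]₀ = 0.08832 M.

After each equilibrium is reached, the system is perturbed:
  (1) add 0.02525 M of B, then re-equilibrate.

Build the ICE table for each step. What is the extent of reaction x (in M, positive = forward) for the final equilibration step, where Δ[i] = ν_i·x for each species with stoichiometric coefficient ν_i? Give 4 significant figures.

Q₀ = 2.3391e+04 vs Keq = 0.03709 ⇒ Q>K, reverse
Step 1:
                   A          X          B
  init       0.02269      5.147    0.08832
  Δ           0.1766    -0.2649   -0.08831
  eq          0.1993      4.882 1.2661e-05
  solve Keq expr → x = -0.08831; check Q = 0.03709
Then add 0.02525 M of B.
Step 2:
                   A          X          B
  init        0.1993      4.882    0.02526
  Δ          0.05048   -0.07573   -0.02524
  eq          0.2498      4.806 2.0843e-05
  solve Keq expr → x = -0.02524; check Q = 0.03709

x = -0.02524 M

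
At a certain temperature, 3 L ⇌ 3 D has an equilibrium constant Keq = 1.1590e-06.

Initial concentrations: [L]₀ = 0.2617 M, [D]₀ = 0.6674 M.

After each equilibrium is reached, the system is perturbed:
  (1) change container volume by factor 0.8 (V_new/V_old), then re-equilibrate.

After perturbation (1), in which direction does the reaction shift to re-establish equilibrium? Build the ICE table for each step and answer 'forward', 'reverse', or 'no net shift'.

Direction: no net shift

Q₀ = 16.59 vs Keq = 1.1590e-06 ⇒ Q>K, reverse
Step 1:
                  L         D
  I          0.2617    0.6674
  C          0.6577   -0.6577
  E          0.9194  0.009658
  solve Keq expr → x = -0.2192; check Q = 1.1590e-06
Then change container volume by factor 0.8 (V_new/V_old).
Step 2:
                  L         D
  I           1.149   0.01207
  C               0         0
  E           1.149   0.01207
  solve Keq expr → x = 0; check Q = 1.1590e-06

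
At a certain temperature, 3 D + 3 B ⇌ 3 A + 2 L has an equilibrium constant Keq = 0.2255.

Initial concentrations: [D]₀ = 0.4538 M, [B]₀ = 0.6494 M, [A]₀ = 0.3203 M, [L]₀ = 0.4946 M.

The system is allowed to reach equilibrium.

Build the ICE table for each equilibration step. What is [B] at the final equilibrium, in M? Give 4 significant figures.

[B]_eq = 0.6636 M

Q₀ = 0.3141 vs Keq = 0.2255 ⇒ Q>K, reverse
Step 1:
                  D         B         A         L
  I          0.4538    0.6494    0.3203    0.4946
  C         0.01417   0.01417  -0.01417 -0.009448
  E           0.468    0.6636    0.3061    0.4852
  solve Keq expr → x = -0.004724; check Q = 0.2255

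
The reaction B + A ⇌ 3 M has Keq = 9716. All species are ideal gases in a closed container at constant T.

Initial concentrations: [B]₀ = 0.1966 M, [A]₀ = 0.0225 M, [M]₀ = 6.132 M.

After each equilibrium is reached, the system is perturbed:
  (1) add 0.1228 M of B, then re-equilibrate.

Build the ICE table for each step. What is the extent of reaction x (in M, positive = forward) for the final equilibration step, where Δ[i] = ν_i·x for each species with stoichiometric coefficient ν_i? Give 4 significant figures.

Q₀ = 5.2124e+04 vs Keq = 9716 ⇒ Q>K, reverse
Step 1:
                   B          A          M
  init        0.1966     0.0225      6.132
  Δ          0.06143    0.06143    -0.1843
  eq           0.258    0.08393      5.948
  solve Keq expr → x = -0.06143; check Q = 9716
Then add 0.1228 M of B.
Step 2:
                   B          A          M
  init        0.3808    0.08393      5.948
  Δ         -0.02164   -0.02164    0.06492
  eq          0.3592    0.06229      6.013
  solve Keq expr → x = 0.02164; check Q = 9716

x = 0.02164 M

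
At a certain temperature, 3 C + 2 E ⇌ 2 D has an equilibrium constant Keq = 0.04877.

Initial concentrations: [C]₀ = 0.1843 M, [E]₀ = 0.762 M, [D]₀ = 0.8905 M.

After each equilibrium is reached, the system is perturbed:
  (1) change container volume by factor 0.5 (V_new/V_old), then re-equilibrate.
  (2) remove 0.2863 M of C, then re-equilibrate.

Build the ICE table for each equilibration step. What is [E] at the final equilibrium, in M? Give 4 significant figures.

Q₀ = 218.2 vs Keq = 0.04877 ⇒ Q>K, reverse
Step 1:
                   C          E          D
  Initial     0.1843      0.762     0.8905
  Change      0.8619     0.5746    -0.5746
  Equil        1.046      1.337     0.3159
  solve Keq expr → x = -0.2873; check Q = 0.04877
Then change container volume by factor 0.5 (V_new/V_old).
Step 2:
                   C          E          D
  Initial      2.092      2.673     0.6318
  Change     -0.5381    -0.3587     0.3587
  Equil        1.554      2.314     0.9905
  solve Keq expr → x = 0.1794; check Q = 0.04877
Then remove 0.2863 M of C.
Step 3:
                   C          E          D
  Initial      1.268      2.314     0.9905
  Change      0.1447    0.09646   -0.09646
  Equil        1.413      2.411      0.894
  solve Keq expr → x = -0.04823; check Q = 0.04877

[E]_eq = 2.411 M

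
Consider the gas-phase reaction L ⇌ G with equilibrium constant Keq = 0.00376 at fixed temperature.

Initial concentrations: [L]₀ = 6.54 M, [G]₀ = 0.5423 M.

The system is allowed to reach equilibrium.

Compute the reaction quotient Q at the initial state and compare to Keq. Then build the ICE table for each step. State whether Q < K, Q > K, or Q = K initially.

Q₀ = 0.08292 vs Keq = 0.00376 ⇒ Q>K, reverse
Step 1:
                  L         G
  I            6.54    0.5423
  C          0.5158   -0.5158
  E           7.056   0.02653
  solve Keq expr → x = -0.5158; check Q = 0.00376

Q₀ = 0.08292; Q > K (proceeds reverse)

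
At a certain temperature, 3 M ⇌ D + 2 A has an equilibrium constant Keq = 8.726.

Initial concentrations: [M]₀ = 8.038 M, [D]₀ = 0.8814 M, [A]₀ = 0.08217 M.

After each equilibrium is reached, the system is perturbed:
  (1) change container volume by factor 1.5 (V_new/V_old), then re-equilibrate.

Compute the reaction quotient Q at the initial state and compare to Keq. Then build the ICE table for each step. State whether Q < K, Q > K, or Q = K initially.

Q₀ = 1.1459e-05; Q < K (proceeds forward)

Q₀ = 1.1459e-05 vs Keq = 8.726 ⇒ Q<K, forward
Step 1:
                    M           D           A
  init          8.038      0.8814     0.08217
  Δ            -6.216       2.072       4.144
  eq            1.822       2.953       4.226
  solve Keq expr → x = 2.072; check Q = 8.726
Then change container volume by factor 1.5 (V_new/V_old).
Step 2:
                    M           D           A
  init          1.214       1.969       2.818
  Δ                 0           0           0
  eq            1.214       1.969       2.818
  solve Keq expr → x = 0; check Q = 8.726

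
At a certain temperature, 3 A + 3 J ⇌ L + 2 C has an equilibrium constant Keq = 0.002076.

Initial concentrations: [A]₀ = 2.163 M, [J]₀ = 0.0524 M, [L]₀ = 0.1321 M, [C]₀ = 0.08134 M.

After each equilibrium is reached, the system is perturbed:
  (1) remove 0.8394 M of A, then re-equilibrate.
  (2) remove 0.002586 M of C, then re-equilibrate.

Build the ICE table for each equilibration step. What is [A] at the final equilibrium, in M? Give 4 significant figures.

[A]_eq = 1.421 M

Q₀ = 0.6003 vs Keq = 0.002076 ⇒ Q>K, reverse
Step 1:
                   A          J          L          C
  init         2.163     0.0524     0.1321    0.08134
  Δ           0.0854     0.0854   -0.02847   -0.05693
  eq           2.248     0.1378     0.1036    0.02441
  solve Keq expr → x = -0.02847; check Q = 0.002076
Then remove 0.8394 M of A.
Step 2:
                   A          J          L          C
  init         1.409     0.1378     0.1036    0.02441
  Δ          0.01463    0.01463  -0.004876  -0.009752
  eq           1.424     0.1524    0.09876    0.01466
  solve Keq expr → x = -0.004876; check Q = 0.002076
Then remove 0.002586 M of C.
Step 3:
                   A          J          L          C
  init         1.424     0.1524    0.09876    0.01207
  Δ        -0.003046  -0.003046   0.001015   0.002031
  eq           1.421     0.1494    0.09977     0.0141
  solve Keq expr → x = 0.001015; check Q = 0.002076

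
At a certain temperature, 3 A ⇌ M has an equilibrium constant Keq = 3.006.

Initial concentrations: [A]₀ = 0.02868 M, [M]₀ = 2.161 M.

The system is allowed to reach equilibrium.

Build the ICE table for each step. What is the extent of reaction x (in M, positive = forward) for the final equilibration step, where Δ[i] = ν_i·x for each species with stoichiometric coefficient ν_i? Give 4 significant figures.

x = -0.2758 M

Q₀ = 9.1605e+04 vs Keq = 3.006 ⇒ Q>K, reverse
Step 1:
                    A           M
  I           0.02868       2.161
  C            0.8273     -0.2758
  E             0.856       1.885
  solve Keq expr → x = -0.2758; check Q = 3.006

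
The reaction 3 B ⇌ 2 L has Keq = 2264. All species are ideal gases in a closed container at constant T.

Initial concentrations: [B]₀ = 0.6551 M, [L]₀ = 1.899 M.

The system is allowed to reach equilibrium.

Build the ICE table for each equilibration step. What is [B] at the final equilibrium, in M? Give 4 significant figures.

Q₀ = 12.83 vs Keq = 2264 ⇒ Q<K, forward
Step 1:
                  B         L
  I          0.6551     1.899
  C         -0.5244    0.3496
  E          0.1307     2.249
  solve Keq expr → x = 0.1748; check Q = 2264

[B]_eq = 0.1307 M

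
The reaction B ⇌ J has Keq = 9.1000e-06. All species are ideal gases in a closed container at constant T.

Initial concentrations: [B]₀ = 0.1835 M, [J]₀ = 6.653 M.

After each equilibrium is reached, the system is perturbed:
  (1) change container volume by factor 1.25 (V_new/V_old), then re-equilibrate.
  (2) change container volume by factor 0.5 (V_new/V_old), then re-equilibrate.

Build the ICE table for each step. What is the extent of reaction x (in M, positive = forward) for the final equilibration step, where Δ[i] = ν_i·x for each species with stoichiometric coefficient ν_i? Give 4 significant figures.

Q₀ = 36.26 vs Keq = 9.1000e-06 ⇒ Q>K, reverse
Step 1:
                   B          J
  Initial     0.1835      6.653
  Change       6.653     -6.653
  Equil        6.836 6.2212e-05
  solve Keq expr → x = -6.653; check Q = 9.1000e-06
Then change container volume by factor 1.25 (V_new/V_old).
Step 2:
                   B          J
  Initial      5.469 4.9769e-05
  Change           0          0
  Equil        5.469 4.9769e-05
  solve Keq expr → x = 0; check Q = 9.1000e-06
Then change container volume by factor 0.5 (V_new/V_old).
Step 3:
                   B          J
  Initial      10.94 9.9539e-05
  Change           0          0
  Equil        10.94 9.9539e-05
  solve Keq expr → x = 0; check Q = 9.1000e-06

x = 0 M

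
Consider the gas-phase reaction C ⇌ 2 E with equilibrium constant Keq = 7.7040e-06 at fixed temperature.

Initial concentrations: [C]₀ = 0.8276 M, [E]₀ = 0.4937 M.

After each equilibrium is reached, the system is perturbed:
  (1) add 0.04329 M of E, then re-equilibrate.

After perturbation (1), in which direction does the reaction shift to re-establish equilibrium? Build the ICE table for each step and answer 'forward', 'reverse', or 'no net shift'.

Q₀ = 0.2945 vs Keq = 7.7040e-06 ⇒ Q>K, reverse
Step 1:
                    C           E
  init         0.8276      0.4937
  Δ            0.2454     -0.4908
  eq            1.073    0.002875
  solve Keq expr → x = -0.2454; check Q = 7.7040e-06
Then add 0.04329 M of E.
Step 2:
                    C           E
  init          1.073     0.04617
  Δ           0.02163    -0.04326
  eq            1.095    0.002904
  solve Keq expr → x = -0.02163; check Q = 7.7040e-06

Direction: reverse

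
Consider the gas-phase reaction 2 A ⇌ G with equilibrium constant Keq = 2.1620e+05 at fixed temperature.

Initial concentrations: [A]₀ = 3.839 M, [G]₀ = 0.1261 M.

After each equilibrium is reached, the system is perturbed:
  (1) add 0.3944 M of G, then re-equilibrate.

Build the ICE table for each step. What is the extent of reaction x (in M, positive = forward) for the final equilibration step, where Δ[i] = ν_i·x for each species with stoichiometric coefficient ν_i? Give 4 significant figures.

x = -1.4173e-04 M

Q₀ = 0.008556 vs Keq = 2.1620e+05 ⇒ Q<K, forward
Step 1:
                    A           G
  init          3.839      0.1261
  Δ            -3.836       1.918
  eq         0.003075       2.044
  solve Keq expr → x = 1.918; check Q = 2.1620e+05
Then add 0.3944 M of G.
Step 2:
                    A           G
  init       0.003075       2.438
  Δ        2.8347e-04 -1.4173e-04
  eq         0.003358       2.438
  solve Keq expr → x = -1.4173e-04; check Q = 2.1620e+05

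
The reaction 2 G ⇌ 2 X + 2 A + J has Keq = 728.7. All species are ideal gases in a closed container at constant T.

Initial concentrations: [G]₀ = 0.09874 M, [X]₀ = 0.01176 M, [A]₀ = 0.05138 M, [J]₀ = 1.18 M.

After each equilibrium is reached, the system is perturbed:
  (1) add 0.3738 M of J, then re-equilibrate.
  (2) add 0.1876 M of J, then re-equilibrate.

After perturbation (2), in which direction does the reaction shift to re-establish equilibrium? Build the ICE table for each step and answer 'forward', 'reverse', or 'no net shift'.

Direction: reverse

Q₀ = 4.4187e-05 vs Keq = 728.7 ⇒ Q<K, forward
Step 1:
                    G           X           A           J
  init        0.09874     0.01176     0.05138        1.18
  Δ          -0.09807     0.09807     0.09807     0.04903
  eq       6.7406e-04      0.1098      0.1494       1.229
  solve Keq expr → x = 0.04903; check Q = 728.7
Then add 0.3738 M of J.
Step 2:
                    G           X           A           J
  init     6.7406e-04      0.1098      0.1494       1.603
  Δ        9.4549e-05 -9.4549e-05 -9.4549e-05 -4.7274e-05
  eq       7.6861e-04      0.1097      0.1494       1.603
  solve Keq expr → x = -4.7274e-05; check Q = 728.7
Then add 0.1876 M of J.
Step 3:
                    G           X           A           J
  init     7.6861e-04      0.1097      0.1494        1.79
  Δ        4.3177e-05 -4.3177e-05 -4.3177e-05 -2.1589e-05
  eq       8.1178e-04      0.1097      0.1493        1.79
  solve Keq expr → x = -2.1589e-05; check Q = 728.7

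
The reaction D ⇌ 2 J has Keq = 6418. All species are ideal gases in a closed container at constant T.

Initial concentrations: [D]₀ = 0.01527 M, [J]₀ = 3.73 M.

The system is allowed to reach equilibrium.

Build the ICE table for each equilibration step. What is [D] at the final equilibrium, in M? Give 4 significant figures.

[D]_eq = 0.002198 M

Q₀ = 911.1 vs Keq = 6418 ⇒ Q<K, forward
Step 1:
                  D         J
  init      0.01527      3.73
  Δ        -0.01307   0.02614
  eq       0.002198     3.756
  solve Keq expr → x = 0.01307; check Q = 6418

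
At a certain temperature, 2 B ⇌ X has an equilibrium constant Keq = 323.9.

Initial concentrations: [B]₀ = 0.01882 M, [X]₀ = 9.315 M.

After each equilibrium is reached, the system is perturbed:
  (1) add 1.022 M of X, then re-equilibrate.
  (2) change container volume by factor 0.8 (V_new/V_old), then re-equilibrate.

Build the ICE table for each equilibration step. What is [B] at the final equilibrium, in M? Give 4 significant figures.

[B]_eq = 0.1991 M

Q₀ = 2.6299e+04 vs Keq = 323.9 ⇒ Q>K, reverse
Step 1:
                   B          X
  Initial    0.01882      9.315
  Change      0.1501   -0.07504
  Equil       0.1689       9.24
  solve Keq expr → x = -0.07504; check Q = 323.9
Then add 1.022 M of X.
Step 2:
                   B          X
  Initial     0.1689      10.26
  Change    0.009057  -0.004528
  Equil        0.178      10.26
  solve Keq expr → x = -0.004528; check Q = 323.9
Then change container volume by factor 0.8 (V_new/V_old).
Step 3:
                   B          X
  Initial     0.2224      12.82
  Change    -0.02339     0.0117
  Equil       0.1991      12.83
  solve Keq expr → x = 0.0117; check Q = 323.9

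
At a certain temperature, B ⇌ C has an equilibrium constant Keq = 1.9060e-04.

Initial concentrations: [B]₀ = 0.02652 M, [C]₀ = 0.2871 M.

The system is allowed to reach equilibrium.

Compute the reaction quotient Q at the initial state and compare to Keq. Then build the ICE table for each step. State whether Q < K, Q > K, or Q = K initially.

Q₀ = 10.83; Q > K (proceeds reverse)

Q₀ = 10.83 vs Keq = 1.9060e-04 ⇒ Q>K, reverse
Step 1:
                   B          C
  init       0.02652     0.2871
  Δ            0.287     -0.287
  eq          0.3136 5.9765e-05
  solve Keq expr → x = -0.287; check Q = 1.9060e-04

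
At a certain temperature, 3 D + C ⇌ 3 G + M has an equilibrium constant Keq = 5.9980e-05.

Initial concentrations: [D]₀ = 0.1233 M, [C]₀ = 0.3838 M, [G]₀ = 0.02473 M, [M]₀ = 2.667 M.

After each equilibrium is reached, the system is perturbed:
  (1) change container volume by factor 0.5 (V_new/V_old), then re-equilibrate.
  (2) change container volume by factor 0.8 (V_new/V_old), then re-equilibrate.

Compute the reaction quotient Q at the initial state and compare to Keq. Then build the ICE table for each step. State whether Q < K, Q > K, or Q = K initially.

Q₀ = 0.05607; Q > K (proceeds reverse)

Q₀ = 0.05607 vs Keq = 5.9980e-05 ⇒ Q>K, reverse
Step 1:
                    D           C           G           M
  init         0.1233      0.3838     0.02473       2.667
  Δ           0.02173    0.007245    -0.02173   -0.007245
  eq            0.145       0.391    0.002996        2.66
  solve Keq expr → x = -0.007245; check Q = 5.9980e-05
Then change container volume by factor 0.5 (V_new/V_old).
Step 2:
                    D           C           G           M
  init         0.2901      0.7821    0.005993        5.32
  Δ                 0           0           0           0
  eq           0.2901      0.7821    0.005993        5.32
  solve Keq expr → x = 0; check Q = 5.9980e-05
Then change container volume by factor 0.8 (V_new/V_old).
Step 3:
                    D           C           G           M
  init         0.3626      0.9776    0.007491       6.649
  Δ                 0           0           0           0
  eq           0.3626      0.9776    0.007491       6.649
  solve Keq expr → x = 0; check Q = 5.9980e-05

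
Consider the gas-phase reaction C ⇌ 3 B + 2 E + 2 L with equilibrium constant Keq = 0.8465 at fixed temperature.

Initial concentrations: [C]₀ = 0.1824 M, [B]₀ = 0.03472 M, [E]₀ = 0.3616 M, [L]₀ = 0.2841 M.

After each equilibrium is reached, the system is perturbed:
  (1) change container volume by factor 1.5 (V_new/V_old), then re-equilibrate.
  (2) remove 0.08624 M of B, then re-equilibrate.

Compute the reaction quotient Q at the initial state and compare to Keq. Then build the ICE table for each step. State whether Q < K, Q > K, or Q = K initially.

Q₀ = 2.4217e-06 vs Keq = 0.8465 ⇒ Q<K, forward
Step 1:
                    C           B           E           L
  Initial      0.1824     0.03472      0.3616      0.2841
  Change      -0.1573      0.4718      0.3145      0.3145
  Equil       0.02514      0.5065      0.6761      0.5986
  solve Keq expr → x = 0.1573; check Q = 0.8465
Then change container volume by factor 1.5 (V_new/V_old).
Step 2:
                    C           B           E           L
  Initial     0.01676      0.3377      0.4507      0.3991
  Change     -0.01405     0.04216     0.02811     0.02811
  Equil      0.002709      0.3798      0.4788      0.4272
  solve Keq expr → x = 0.01405; check Q = 0.8465
Then remove 0.08624 M of B.
Step 3:
                    C           B           E           L
  Initial    0.002709      0.2936      0.4788      0.4272
  Change    -0.001372    0.004117    0.002745    0.002745
  Equil      0.001336      0.2977      0.4816      0.4299
  solve Keq expr → x = 0.001372; check Q = 0.8465

Q₀ = 2.4217e-06; Q < K (proceeds forward)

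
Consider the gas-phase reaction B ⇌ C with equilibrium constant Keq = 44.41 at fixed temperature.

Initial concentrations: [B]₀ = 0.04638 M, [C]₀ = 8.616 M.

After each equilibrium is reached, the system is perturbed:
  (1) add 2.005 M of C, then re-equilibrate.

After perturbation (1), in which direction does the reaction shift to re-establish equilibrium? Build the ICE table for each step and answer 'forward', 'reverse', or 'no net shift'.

Direction: reverse

Q₀ = 185.8 vs Keq = 44.41 ⇒ Q>K, reverse
Step 1:
                    B           C
  init        0.04638       8.616
  Δ            0.1444     -0.1444
  eq           0.1908       8.472
  solve Keq expr → x = -0.1444; check Q = 44.41
Then add 2.005 M of C.
Step 2:
                    B           C
  init         0.1908       10.48
  Δ           0.04415    -0.04415
  eq           0.2349       10.43
  solve Keq expr → x = -0.04415; check Q = 44.41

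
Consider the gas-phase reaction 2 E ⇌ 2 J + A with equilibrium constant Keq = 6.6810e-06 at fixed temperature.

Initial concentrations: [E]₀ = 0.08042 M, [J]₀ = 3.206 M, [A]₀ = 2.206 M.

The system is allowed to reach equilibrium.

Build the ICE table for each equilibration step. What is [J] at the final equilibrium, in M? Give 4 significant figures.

Q₀ = 3506 vs Keq = 6.6810e-06 ⇒ Q>K, reverse
Step 1:
                   E          J          A
  Initial    0.08042      3.206      2.206
  Change       3.195     -3.195     -1.598
  Equil        3.276    0.01085     0.6084
  solve Keq expr → x = -1.598; check Q = 6.6810e-06

[J]_eq = 0.01085 M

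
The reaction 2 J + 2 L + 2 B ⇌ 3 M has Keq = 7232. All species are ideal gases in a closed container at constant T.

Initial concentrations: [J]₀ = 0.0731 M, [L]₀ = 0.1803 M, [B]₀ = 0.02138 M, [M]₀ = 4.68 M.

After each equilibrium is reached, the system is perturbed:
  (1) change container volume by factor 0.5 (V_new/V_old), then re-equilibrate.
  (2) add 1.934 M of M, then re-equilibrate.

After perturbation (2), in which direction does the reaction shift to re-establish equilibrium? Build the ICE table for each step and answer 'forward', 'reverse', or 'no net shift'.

Direction: reverse

Q₀ = 1.2909e+09 vs Keq = 7232 ⇒ Q>K, reverse
Step 1:
                  J         L         B         M
  I          0.0731    0.1803   0.02138      4.68
  C          0.3745    0.3745    0.3745   -0.5617
  E          0.4476    0.5548    0.3958     4.118
  solve Keq expr → x = -0.1872; check Q = 7232
Then change container volume by factor 0.5 (V_new/V_old).
Step 2:
                  J         L         B         M
  I          0.8951      1.11    0.7917     8.237
  C         -0.2522   -0.2522   -0.2522    0.3783
  E          0.6429    0.8573    0.5395     8.615
  solve Keq expr → x = 0.1261; check Q = 7232
Then add 1.934 M of M.
Step 3:
                  J         L         B         M
  I          0.6429    0.8573    0.5395     10.55
  C         0.06654   0.06654   0.06654   -0.0998
  E          0.7094    0.9238     0.606     10.45
  solve Keq expr → x = -0.03327; check Q = 7232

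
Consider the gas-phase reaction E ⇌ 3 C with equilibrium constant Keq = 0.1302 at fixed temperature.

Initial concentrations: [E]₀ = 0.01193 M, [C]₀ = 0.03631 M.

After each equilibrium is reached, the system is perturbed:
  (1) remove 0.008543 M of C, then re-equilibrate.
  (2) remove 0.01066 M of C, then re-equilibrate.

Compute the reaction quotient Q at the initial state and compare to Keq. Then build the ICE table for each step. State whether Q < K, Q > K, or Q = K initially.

Q₀ = 0.004013 vs Keq = 0.1302 ⇒ Q<K, forward
Step 1:
                   E          C
  Initial    0.01193    0.03631
  Change   -0.009762    0.02929
  Equil     0.002168     0.0656
  solve Keq expr → x = 0.009762; check Q = 0.1302
Then remove 0.008543 M of C.
Step 2:
                   E          C
  Initial   0.002168    0.05705
  Change  -6.0175e-04   0.001805
  Equil     0.001566    0.05886
  solve Keq expr → x = 6.0175e-04; check Q = 0.1302
Then remove 0.01066 M of C.
Step 3:
                   E          C
  Initial   0.001566     0.0482
  Change  -6.0522e-04   0.001816
  Equil   9.6089e-04    0.05001
  solve Keq expr → x = 6.0522e-04; check Q = 0.1302

Q₀ = 0.004013; Q < K (proceeds forward)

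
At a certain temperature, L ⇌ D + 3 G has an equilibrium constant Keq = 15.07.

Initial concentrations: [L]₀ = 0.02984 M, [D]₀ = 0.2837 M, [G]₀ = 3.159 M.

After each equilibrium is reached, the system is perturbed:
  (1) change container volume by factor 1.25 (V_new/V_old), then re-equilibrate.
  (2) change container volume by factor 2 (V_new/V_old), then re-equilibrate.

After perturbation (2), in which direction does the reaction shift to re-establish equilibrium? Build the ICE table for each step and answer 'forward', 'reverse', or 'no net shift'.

Direction: forward

Q₀ = 299.7 vs Keq = 15.07 ⇒ Q>K, reverse
Step 1:
                   L          D          G
  init       0.02984     0.2837      3.159
  Δ           0.1488    -0.1488    -0.4464
  eq          0.1787     0.1349      2.713
  solve Keq expr → x = -0.1488; check Q = 15.07
Then change container volume by factor 1.25 (V_new/V_old).
Step 2:
                   L          D          G
  init        0.1429     0.1079       2.17
  Δ         -0.03331    0.03331    0.09993
  eq          0.1096     0.1412       2.27
  solve Keq expr → x = 0.03331; check Q = 15.07
Then change container volume by factor 2 (V_new/V_old).
Step 3:
                   L          D          G
  init       0.05481    0.07061      1.135
  Δ         -0.04024    0.04024     0.1207
  eq         0.01456     0.1109      1.256
  solve Keq expr → x = 0.04024; check Q = 15.07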